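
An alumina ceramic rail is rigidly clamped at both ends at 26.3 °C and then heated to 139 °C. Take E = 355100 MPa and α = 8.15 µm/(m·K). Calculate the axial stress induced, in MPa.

E = 355100 MPa = 355.1 GPa.
ΔT = 112.7 K. Constrained thermal stress σ = E·α·ΔT = 355.1×10³ MPa × 8.15×10⁻⁶ × 112.7 = 326 MPa (compressive).

326 MPa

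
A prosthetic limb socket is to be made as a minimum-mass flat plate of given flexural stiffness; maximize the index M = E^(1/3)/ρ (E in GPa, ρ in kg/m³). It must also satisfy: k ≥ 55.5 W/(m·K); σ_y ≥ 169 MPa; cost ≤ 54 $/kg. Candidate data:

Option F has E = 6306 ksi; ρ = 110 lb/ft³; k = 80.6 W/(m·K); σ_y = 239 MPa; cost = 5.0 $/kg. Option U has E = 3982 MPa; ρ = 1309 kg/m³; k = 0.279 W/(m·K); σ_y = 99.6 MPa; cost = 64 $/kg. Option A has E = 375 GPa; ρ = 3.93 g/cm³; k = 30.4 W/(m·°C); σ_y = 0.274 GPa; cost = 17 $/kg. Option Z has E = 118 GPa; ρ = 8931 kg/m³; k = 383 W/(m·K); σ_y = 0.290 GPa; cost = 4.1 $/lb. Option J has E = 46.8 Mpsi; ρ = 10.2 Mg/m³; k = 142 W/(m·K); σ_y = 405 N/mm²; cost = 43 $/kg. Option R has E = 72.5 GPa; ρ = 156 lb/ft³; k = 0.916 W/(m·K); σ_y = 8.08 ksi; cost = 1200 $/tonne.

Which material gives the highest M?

Screen on constraints: k ≥ 55.5 W/(m·K); σ_y ≥ 169 MPa; cost ≤ 54 $/kg. Survivors: option F, option Z, option J.
Convert each candidate to consistent units, then evaluate M:
  option F: E = 43.48 GPa, ρ = 1762 kg/m³
  option Z: E = 118.0 GPa, ρ = 8931 kg/m³
  option J: E = 322.7 GPa, ρ = 10200 kg/m³
  option F: M = 2.00×10⁻³
  option J: M = 0.672×10⁻³
  option Z: M = 0.549×10⁻³
Option F has the largest M.

option F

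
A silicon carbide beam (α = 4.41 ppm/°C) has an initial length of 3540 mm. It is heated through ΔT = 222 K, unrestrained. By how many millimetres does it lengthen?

ΔL = α·L₀·ΔT = 4.41×10⁻⁶ × 3540 mm × 222.0 K = 3.47 mm.

3.47 mm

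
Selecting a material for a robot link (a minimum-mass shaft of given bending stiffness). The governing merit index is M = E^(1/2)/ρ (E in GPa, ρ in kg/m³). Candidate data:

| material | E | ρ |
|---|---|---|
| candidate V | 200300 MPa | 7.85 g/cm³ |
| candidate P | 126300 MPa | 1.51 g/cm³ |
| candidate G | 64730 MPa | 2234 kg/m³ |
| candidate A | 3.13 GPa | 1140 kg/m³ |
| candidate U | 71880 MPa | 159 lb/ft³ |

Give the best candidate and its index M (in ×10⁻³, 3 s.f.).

candidate P, M = 7.44×10⁻³

In SI units:
  candidate V: E = 200.3 GPa, ρ = 7850 kg/m³
  candidate P: E = 126.3 GPa, ρ = 1510 kg/m³
  candidate G: E = 64.73 GPa, ρ = 2234 kg/m³
  candidate A: E = 3.130 GPa, ρ = 1140 kg/m³
  candidate U: E = 71.88 GPa, ρ = 2547 kg/m³
  candidate P: M = 7.44×10⁻³
  candidate G: M = 3.60×10⁻³
  candidate U: M = 3.33×10⁻³
  candidate V: M = 1.80×10⁻³
  candidate A: M = 1.55×10⁻³
Highest index: candidate P.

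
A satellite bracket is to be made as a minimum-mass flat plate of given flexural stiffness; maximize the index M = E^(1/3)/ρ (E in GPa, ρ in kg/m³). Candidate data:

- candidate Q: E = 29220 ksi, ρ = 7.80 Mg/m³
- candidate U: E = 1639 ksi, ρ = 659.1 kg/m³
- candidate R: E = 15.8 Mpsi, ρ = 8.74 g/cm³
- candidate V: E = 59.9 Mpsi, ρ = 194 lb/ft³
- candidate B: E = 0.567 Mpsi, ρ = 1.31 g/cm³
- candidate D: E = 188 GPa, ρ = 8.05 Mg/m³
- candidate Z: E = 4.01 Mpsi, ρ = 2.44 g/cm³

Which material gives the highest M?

candidate U

After converting to SI:
  candidate Q: E = 201.5 GPa, ρ = 7800 kg/m³
  candidate U: E = 11.30 GPa, ρ = 659.1 kg/m³
  candidate R: E = 108.9 GPa, ρ = 8740 kg/m³
  candidate V: E = 413.0 GPa, ρ = 3108 kg/m³
  candidate B: E = 3.909 GPa, ρ = 1310 kg/m³
  candidate D: E = 188.0 GPa, ρ = 8050 kg/m³
  candidate Z: E = 27.65 GPa, ρ = 2440 kg/m³
  candidate U: M = 3.40×10⁻³
  candidate V: M = 2.40×10⁻³
  candidate Z: M = 1.24×10⁻³
  candidate B: M = 1.20×10⁻³
  candidate Q: M = 0.752×10⁻³
  candidate D: M = 0.712×10⁻³
  candidate R: M = 0.546×10⁻³
Candidate U ranks first.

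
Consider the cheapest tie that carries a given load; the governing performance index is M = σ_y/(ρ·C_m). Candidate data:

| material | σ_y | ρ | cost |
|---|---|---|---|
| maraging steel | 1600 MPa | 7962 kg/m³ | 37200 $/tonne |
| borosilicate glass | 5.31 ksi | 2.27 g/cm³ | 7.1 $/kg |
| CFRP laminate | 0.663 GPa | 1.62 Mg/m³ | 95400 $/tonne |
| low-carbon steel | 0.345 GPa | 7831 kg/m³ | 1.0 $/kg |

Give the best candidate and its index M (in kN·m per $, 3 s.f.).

Putting every candidate on a common basis:
  maraging steel: σ_y = 1600 MPa, ρ = 7962 kg/m³, cost = 37.20 $/kg
  borosilicate glass: σ_y = 36.61 MPa, ρ = 2270 kg/m³, cost = 7.100 $/kg
  CFRP laminate: σ_y = 663.0 MPa, ρ = 1620 kg/m³, cost = 95.40 $/kg
  low-carbon steel: σ_y = 345.0 MPa, ρ = 7831 kg/m³, cost = 1.000 $/kg
  low-carbon steel: M = 44.1 kN·m per $
  maraging steel: M = 5.40 kN·m per $
  CFRP laminate: M = 4.29 kN·m per $
  borosilicate glass: M = 2.27 kN·m per $
Low-carbon steel has the largest M.

low-carbon steel, M = 44.1 kN·m per $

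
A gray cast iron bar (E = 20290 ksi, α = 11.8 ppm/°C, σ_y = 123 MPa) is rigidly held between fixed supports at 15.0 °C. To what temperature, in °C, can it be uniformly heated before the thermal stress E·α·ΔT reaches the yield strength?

89.5 °C

E = 20290 ksi = 139.9 GPa.
E·α·ΔT = 123.0 MPa ⇒ ΔT = 123.0 / (139.9×10³ × 11.8×10⁻⁶) = 74.51 K.
T = 15.0 + 74.51 = 89.51 °C.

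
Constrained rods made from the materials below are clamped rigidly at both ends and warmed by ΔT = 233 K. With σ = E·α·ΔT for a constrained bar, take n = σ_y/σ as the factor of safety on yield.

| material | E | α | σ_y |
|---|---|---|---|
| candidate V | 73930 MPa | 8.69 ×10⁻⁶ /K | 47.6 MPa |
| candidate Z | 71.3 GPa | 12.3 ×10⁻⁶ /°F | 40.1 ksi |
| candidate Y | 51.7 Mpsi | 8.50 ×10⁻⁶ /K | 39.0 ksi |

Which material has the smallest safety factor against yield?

Converting E to GPa, α to ×10⁻⁶/K, σ_y to MPa, then σ and n for each:
  candidate V: E = 73.93, α = 8.69, σ_y = 47.60 → σ = 150 MPa, n = 0.318
  candidate Z: E = 71.30, α = 22.1, σ_y = 276.5 → σ = 368 MPa, n = 0.752
  candidate Y: E = 356.5, α = 8.50, σ_y = 268.9 → σ = 706 MPa, n = 0.381
The minimum is candidate V at n = 0.318.

candidate V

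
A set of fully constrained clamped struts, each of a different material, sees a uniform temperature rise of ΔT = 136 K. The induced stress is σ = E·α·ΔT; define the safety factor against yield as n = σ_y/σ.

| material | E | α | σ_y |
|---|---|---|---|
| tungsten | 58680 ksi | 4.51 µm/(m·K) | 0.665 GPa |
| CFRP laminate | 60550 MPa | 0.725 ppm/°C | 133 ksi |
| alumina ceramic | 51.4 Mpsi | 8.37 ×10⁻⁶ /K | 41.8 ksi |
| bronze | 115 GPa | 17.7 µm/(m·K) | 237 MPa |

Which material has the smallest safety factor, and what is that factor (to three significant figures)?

Converting E to GPa, α to ×10⁻⁶/K, σ_y to MPa, then σ and n for each:
  tungsten: E = 404.6, α = 4.51, σ_y = 665.0 → σ = 248 MPa, n = 2.68
  CFRP laminate: E = 60.55, α = 0.725, σ_y = 917.0 → σ = 5.97 MPa, n = 154
  alumina ceramic: E = 354.4, α = 8.37, σ_y = 288.2 → σ = 403 MPa, n = 0.714
  bronze: E = 115.0, α = 17.7, σ_y = 237.0 → σ = 277 MPa, n = 0.856
Alumina ceramic has the lowest safety factor, n = 0.714.

alumina ceramic, n = 0.714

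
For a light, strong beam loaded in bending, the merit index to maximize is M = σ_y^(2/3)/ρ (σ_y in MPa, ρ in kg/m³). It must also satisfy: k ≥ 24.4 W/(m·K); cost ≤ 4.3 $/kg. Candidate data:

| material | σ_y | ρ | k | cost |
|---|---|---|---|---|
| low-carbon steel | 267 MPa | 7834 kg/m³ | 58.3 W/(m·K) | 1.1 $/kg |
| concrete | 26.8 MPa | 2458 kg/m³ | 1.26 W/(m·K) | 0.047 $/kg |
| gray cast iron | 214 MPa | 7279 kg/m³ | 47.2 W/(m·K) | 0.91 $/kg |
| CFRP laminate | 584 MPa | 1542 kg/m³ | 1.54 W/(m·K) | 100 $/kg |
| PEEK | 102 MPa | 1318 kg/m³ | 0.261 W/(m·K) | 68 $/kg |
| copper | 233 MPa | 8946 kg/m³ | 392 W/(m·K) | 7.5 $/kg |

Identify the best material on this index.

low-carbon steel

Screen on constraints: k ≥ 24.4 W/(m·K); cost ≤ 4.3 $/kg. Survivors: low-carbon steel, gray cast iron.
Computing M directly (units already consistent):
  low-carbon steel: M = 5.29×10⁻³
  gray cast iron: M = 4.92×10⁻³
The maximum is for low-carbon steel.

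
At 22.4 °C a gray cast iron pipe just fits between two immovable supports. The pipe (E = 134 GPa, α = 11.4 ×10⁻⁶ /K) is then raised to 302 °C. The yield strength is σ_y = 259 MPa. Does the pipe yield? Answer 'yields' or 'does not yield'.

yields

ΔT = 279.6 K. Constrained thermal stress σ = E·α·ΔT = 134.0×10³ MPa × 11.4×10⁻⁶ × 279.6 = 427 MPa (compressive).
Compare to σ_y = 259 MPa: σ ≥ σ_y, so it yields.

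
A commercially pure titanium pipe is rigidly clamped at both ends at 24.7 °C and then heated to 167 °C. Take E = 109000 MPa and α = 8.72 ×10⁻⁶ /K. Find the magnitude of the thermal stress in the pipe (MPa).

135 MPa

E = 109000 MPa = 109.0 GPa.
ΔT = 142.3 K. Constrained thermal stress σ = E·α·ΔT = 109.0×10³ MPa × 8.72×10⁻⁶ × 142.3 = 135 MPa (compressive).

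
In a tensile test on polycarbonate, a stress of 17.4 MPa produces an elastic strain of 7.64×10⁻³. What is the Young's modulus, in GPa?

E = σ/ε = 17.4 MPa / 7.64×10⁻³ = 2277 MPa = 2.28 GPa.

2.28 GPa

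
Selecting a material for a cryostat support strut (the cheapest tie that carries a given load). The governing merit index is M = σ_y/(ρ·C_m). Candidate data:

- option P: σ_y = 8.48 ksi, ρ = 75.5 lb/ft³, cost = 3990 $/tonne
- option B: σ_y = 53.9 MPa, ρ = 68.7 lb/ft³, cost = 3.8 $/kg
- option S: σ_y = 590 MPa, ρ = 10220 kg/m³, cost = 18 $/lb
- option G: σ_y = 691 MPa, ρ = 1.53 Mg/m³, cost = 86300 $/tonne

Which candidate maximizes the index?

After converting to SI:
  option P: σ_y = 58.47 MPa, ρ = 1209 kg/m³, cost = 3.990 $/kg
  option B: σ_y = 53.90 MPa, ρ = 1100 kg/m³, cost = 3.800 $/kg
  option S: σ_y = 590.0 MPa, ρ = 10220 kg/m³, cost = 39.68 $/kg
  option G: σ_y = 691.0 MPa, ρ = 1530 kg/m³, cost = 86.30 $/kg
  option B: M = 12.9 kN·m per $
  option P: M = 12.1 kN·m per $
  option G: M = 5.23 kN·m per $
  option S: M = 1.45 kN·m per $
Option B ranks first.

option B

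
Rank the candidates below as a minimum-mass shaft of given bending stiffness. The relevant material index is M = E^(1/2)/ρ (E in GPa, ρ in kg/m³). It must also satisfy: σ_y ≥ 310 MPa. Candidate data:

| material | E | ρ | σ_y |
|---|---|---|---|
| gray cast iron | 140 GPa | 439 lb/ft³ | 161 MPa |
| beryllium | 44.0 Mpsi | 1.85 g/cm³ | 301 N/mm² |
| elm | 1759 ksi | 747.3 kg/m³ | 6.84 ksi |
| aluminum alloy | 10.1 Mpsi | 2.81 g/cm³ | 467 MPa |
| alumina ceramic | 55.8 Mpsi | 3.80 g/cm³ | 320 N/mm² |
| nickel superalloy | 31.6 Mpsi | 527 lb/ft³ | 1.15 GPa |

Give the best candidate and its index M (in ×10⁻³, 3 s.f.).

Screen on constraints: σ_y ≥ 310 MPa. Survivors: aluminum alloy, alumina ceramic, nickel superalloy.
In SI units:
  aluminum alloy: E = 69.64 GPa, ρ = 2810 kg/m³
  alumina ceramic: E = 384.7 GPa, ρ = 3800 kg/m³
  nickel superalloy: E = 217.9 GPa, ρ = 8442 kg/m³
  alumina ceramic: M = 5.16×10⁻³
  aluminum alloy: M = 2.97×10⁻³
  nickel superalloy: M = 1.75×10⁻³
Alumina ceramic has the largest M.

alumina ceramic, M = 5.16×10⁻³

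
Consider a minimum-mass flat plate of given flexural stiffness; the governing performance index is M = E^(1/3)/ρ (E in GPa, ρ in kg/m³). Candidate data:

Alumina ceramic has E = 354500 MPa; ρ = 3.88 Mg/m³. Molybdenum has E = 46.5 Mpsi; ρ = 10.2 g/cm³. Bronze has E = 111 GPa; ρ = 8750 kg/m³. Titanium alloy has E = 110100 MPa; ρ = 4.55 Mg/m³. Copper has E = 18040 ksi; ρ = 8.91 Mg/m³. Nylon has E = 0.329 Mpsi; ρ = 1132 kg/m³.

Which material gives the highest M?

Normalizing units and computing the index:
  alumina ceramic: E = 354.5 GPa, ρ = 3880 kg/m³
  molybdenum: E = 320.6 GPa, ρ = 10200 kg/m³
  bronze: E = 111.0 GPa, ρ = 8750 kg/m³
  titanium alloy: E = 110.1 GPa, ρ = 4550 kg/m³
  copper: E = 124.4 GPa, ρ = 8910 kg/m³
  nylon: E = 2.268 GPa, ρ = 1132 kg/m³
  alumina ceramic: M = 1.82×10⁻³
  nylon: M = 1.16×10⁻³
  titanium alloy: M = 1.05×10⁻³
  molybdenum: M = 0.671×10⁻³
  copper: M = 0.560×10⁻³
  bronze: M = 0.549×10⁻³
The maximum is for alumina ceramic.

alumina ceramic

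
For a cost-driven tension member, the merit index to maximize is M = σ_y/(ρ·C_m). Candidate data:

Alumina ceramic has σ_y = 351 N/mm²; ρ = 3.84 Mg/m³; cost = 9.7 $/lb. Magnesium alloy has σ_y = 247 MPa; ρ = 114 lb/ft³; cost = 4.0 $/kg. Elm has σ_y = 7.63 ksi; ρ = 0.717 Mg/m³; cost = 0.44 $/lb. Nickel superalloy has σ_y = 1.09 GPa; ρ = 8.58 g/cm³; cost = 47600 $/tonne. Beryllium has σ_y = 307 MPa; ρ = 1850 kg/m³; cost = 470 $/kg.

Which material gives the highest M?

Normalizing units and computing the index:
  alumina ceramic: σ_y = 351.0 MPa, ρ = 3840 kg/m³, cost = 21.38 $/kg
  magnesium alloy: σ_y = 247.0 MPa, ρ = 1826 kg/m³, cost = 4.000 $/kg
  elm: σ_y = 52.61 MPa, ρ = 717.0 kg/m³, cost = 0.9700 $/kg
  nickel superalloy: σ_y = 1090 MPa, ρ = 8580 kg/m³, cost = 47.60 $/kg
  beryllium: σ_y = 307.0 MPa, ρ = 1850 kg/m³, cost = 470.0 $/kg
  elm: M = 75.6 kN·m per $
  magnesium alloy: M = 33.8 kN·m per $
  alumina ceramic: M = 4.27 kN·m per $
  nickel superalloy: M = 2.67 kN·m per $
  beryllium: M = 0.353 kN·m per $
Highest index: elm.

elm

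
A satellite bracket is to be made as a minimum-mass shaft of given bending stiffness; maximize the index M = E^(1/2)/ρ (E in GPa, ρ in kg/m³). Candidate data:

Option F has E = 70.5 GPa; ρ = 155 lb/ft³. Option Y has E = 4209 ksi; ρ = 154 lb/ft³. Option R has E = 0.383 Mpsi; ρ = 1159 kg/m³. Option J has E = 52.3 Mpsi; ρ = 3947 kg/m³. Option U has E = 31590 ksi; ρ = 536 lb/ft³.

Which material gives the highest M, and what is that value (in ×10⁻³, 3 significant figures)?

option J, M = 4.81×10⁻³

After converting to SI:
  option F: E = 70.50 GPa, ρ = 2483 kg/m³
  option Y: E = 29.02 GPa, ρ = 2467 kg/m³
  option R: E = 2.641 GPa, ρ = 1159 kg/m³
  option J: E = 360.6 GPa, ρ = 3947 kg/m³
  option U: E = 217.8 GPa, ρ = 8586 kg/m³
  option J: M = 4.81×10⁻³
  option F: M = 3.38×10⁻³
  option Y: M = 2.18×10⁻³
  option U: M = 1.72×10⁻³
  option R: M = 1.40×10⁻³
The maximum is for option J.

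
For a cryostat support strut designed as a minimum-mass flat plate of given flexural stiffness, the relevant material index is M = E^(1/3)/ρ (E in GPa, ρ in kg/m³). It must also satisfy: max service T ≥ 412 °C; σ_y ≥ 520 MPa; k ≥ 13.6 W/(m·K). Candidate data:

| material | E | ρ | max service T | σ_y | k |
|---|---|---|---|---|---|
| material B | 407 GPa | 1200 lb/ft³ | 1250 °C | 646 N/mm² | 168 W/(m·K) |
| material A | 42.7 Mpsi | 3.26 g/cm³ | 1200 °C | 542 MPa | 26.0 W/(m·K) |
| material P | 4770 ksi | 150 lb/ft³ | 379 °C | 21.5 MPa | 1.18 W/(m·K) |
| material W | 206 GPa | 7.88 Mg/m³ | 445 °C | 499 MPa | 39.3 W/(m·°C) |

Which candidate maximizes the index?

material A

Screen on constraints: max service T ≥ 412 °C; σ_y ≥ 520 MPa; k ≥ 13.6 W/(m·K). Survivors: material B, material A.
Convert each candidate to consistent units, then evaluate M:
  material B: E = 407.0 GPa, ρ = 19220 kg/m³
  material A: E = 294.4 GPa, ρ = 3260 kg/m³
  material A: M = 2.04×10⁻³
  material B: M = 0.386×10⁻³
Material A has the largest M.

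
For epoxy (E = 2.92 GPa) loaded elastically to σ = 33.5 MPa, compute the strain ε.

0.0115

ε = σ/E = 33.5 / 2920 = 0.0115.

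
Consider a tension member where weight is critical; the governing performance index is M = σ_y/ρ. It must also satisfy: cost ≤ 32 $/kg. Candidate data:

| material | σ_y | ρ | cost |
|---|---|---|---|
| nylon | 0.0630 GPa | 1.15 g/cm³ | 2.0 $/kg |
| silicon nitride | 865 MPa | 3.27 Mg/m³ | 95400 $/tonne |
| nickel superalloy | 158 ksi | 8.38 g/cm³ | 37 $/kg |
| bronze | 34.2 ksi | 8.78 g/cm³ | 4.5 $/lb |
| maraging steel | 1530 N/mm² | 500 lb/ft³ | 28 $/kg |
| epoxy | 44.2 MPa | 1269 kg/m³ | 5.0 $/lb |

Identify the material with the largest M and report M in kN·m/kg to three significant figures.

maraging steel, M = 191 kN·m/kg

Screen on constraints: cost ≤ 32 $/kg. Survivors: nylon, bronze, maraging steel, epoxy.
After converting to SI:
  nylon: σ_y = 63.00 MPa, ρ = 1150 kg/m³
  bronze: σ_y = 235.8 MPa, ρ = 8780 kg/m³
  maraging steel: σ_y = 1530 MPa, ρ = 8009 kg/m³
  epoxy: σ_y = 44.20 MPa, ρ = 1269 kg/m³
  maraging steel: M = 191 kN·m/kg
  nylon: M = 54.8 kN·m/kg
  epoxy: M = 34.8 kN·m/kg
  bronze: M = 26.9 kN·m/kg
Maraging steel has the largest M.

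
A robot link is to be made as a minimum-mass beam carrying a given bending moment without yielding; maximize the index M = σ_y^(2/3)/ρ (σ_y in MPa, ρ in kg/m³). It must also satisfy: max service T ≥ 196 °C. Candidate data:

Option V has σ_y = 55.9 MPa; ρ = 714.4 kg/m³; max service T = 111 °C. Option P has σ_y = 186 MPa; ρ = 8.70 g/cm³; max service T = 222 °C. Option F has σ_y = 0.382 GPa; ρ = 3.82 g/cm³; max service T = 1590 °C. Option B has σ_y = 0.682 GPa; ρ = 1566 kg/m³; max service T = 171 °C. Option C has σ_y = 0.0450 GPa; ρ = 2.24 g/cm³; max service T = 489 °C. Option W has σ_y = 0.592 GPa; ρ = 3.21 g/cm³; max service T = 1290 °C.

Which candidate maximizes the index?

Screen on constraints: max service T ≥ 196 °C. Survivors: option P, option F, option C, option W.
Putting every candidate on a common basis:
  option P: σ_y = 186.0 MPa, ρ = 8700 kg/m³
  option F: σ_y = 382.0 MPa, ρ = 3820 kg/m³
  option C: σ_y = 45.00 MPa, ρ = 2240 kg/m³
  option W: σ_y = 592.0 MPa, ρ = 3210 kg/m³
  option W: M = 22.0×10⁻³
  option F: M = 13.8×10⁻³
  option C: M = 5.65×10⁻³
  option P: M = 3.75×10⁻³
Highest index: option W.

option W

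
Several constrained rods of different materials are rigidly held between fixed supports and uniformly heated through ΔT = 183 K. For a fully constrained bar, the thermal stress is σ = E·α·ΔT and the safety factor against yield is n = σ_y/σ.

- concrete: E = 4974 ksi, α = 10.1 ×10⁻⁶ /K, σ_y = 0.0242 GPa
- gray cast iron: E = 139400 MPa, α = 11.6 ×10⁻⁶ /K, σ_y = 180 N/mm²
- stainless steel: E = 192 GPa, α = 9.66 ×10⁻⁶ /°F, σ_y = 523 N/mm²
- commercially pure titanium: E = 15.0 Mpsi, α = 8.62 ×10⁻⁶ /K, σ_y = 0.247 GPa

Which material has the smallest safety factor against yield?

concrete

Converting E to GPa, α to ×10⁻⁶/K, σ_y to MPa, then σ and n for each:
  concrete: E = 34.29, α = 10.1, σ_y = 24.20 → σ = 63.4 MPa, n = 0.382
  gray cast iron: E = 139.4, α = 11.6, σ_y = 180.0 → σ = 296 MPa, n = 0.608
  stainless steel: E = 192.0, α = 17.4, σ_y = 523.0 → σ = 611 MPa, n = 0.856
  commercially pure titanium: E = 103.4, α = 8.62, σ_y = 247.0 → σ = 163 MPa, n = 1.51
Smallest n: concrete with n = 0.382.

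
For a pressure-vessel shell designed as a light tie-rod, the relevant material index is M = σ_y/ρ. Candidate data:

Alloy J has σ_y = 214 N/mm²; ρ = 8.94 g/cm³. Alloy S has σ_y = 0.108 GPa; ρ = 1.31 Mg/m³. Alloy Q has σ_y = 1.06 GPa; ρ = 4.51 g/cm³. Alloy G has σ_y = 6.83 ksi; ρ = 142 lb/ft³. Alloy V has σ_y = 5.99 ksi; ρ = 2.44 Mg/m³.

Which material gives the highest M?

After converting to SI:
  alloy J: σ_y = 214.0 MPa, ρ = 8940 kg/m³
  alloy S: σ_y = 108.0 MPa, ρ = 1310 kg/m³
  alloy Q: σ_y = 1060 MPa, ρ = 4510 kg/m³
  alloy G: σ_y = 47.09 MPa, ρ = 2275 kg/m³
  alloy V: σ_y = 41.30 MPa, ρ = 2440 kg/m³
  alloy Q: M = 235 kN·m/kg
  alloy S: M = 82.4 kN·m/kg
  alloy J: M = 23.9 kN·m/kg
  alloy G: M = 20.7 kN·m/kg
  alloy V: M = 16.9 kN·m/kg
The maximum is for alloy Q.

alloy Q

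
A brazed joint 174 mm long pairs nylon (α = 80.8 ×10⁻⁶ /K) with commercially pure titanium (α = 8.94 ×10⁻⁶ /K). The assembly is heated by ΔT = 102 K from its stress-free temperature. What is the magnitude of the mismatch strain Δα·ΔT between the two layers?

Δα = |80.8 − 8.94|×10⁻⁶/K = 71.9×10⁻⁶/K.
Mismatch strain = Δα·ΔT = 71.9×10⁻⁶ × 102.0 = 7.33×10⁻³.

7.33×10⁻³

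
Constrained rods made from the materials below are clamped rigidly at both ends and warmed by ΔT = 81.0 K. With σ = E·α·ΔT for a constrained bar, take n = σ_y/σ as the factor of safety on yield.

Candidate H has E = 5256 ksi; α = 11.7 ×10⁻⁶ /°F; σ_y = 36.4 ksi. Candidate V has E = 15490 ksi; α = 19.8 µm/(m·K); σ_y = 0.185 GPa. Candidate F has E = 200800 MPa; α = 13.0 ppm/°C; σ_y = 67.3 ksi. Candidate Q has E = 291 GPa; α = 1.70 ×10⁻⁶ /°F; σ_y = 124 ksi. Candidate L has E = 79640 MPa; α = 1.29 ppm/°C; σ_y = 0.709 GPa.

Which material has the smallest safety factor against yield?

Converting E to GPa, α to ×10⁻⁶/K, σ_y to MPa, then σ and n for each:
  candidate H: E = 36.24, α = 21.1, σ_y = 251.0 → σ = 61.8 MPa, n = 4.06
  candidate V: E = 106.8, α = 19.8, σ_y = 185.0 → σ = 171 MPa, n = 1.08
  candidate F: E = 200.8, α = 13.0, σ_y = 464.0 → σ = 211 MPa, n = 2.19
  candidate Q: E = 291.0, α = 3.06, σ_y = 855.0 → σ = 72.1 MPa, n = 11.9
  candidate L: E = 79.64, α = 1.29, σ_y = 709.0 → σ = 8.32 MPa, n = 85.2
The minimum is candidate V at n = 1.08.

candidate V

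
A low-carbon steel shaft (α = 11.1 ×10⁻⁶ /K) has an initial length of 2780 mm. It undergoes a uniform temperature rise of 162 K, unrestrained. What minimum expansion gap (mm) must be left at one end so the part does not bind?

5.00 mm

ΔL = α·L₀·ΔT = 11.1×10⁻⁶ × 2780 mm × 162.0 K = 5.00 mm.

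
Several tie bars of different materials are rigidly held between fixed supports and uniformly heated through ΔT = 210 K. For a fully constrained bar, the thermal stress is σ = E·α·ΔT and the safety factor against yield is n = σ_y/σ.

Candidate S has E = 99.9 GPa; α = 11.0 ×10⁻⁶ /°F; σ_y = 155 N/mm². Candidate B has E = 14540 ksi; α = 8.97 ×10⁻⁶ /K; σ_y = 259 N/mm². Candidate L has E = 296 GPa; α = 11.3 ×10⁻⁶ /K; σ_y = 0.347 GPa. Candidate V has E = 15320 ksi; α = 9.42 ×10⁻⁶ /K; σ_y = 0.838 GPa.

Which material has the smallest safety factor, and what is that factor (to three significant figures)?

candidate S, n = 0.373

Per material, after unit conversion:
  candidate S: E = 99.90, α = 19.8, σ_y = 155.0 → σ = 415 MPa, n = 0.373
  candidate B: E = 100.2, α = 8.97, σ_y = 259.0 → σ = 189 MPa, n = 1.37
  candidate L: E = 296.0, α = 11.3, σ_y = 347.0 → σ = 702 MPa, n = 0.494
  candidate V: E = 105.6, α = 9.42, σ_y = 838.0 → σ = 209 MPa, n = 4.01
The minimum is candidate S at n = 0.373.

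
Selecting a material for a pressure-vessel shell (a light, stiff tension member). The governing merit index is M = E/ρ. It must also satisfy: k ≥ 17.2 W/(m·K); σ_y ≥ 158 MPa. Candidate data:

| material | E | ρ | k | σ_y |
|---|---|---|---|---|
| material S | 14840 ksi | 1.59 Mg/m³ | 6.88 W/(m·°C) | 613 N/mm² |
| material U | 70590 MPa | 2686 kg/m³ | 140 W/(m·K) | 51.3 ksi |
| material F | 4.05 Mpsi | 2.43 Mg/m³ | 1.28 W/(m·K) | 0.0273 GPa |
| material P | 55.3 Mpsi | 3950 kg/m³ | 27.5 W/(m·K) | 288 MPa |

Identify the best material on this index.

material P

Screen on constraints: k ≥ 17.2 W/(m·K); σ_y ≥ 158 MPa. Survivors: material U, material P.
After converting to SI:
  material U: E = 70.59 GPa, ρ = 2686 kg/m³
  material P: E = 381.3 GPa, ρ = 3950 kg/m³
  material P: M = 96.5 MN·m/kg
  material U: M = 26.3 MN·m/kg
Material P ranks first.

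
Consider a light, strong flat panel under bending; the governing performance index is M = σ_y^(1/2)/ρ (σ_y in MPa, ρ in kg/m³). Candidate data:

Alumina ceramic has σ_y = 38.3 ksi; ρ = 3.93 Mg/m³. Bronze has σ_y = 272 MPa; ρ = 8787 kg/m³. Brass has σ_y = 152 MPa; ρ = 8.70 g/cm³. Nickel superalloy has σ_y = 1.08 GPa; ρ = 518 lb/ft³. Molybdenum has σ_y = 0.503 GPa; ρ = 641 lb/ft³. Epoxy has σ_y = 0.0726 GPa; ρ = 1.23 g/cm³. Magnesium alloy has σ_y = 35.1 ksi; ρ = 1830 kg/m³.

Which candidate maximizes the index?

magnesium alloy

Putting every candidate on a common basis:
  alumina ceramic: σ_y = 264.1 MPa, ρ = 3930 kg/m³
  bronze: σ_y = 272.0 MPa, ρ = 8787 kg/m³
  brass: σ_y = 152.0 MPa, ρ = 8700 kg/m³
  nickel superalloy: σ_y = 1080 MPa, ρ = 8298 kg/m³
  molybdenum: σ_y = 503.0 MPa, ρ = 10270 kg/m³
  epoxy: σ_y = 72.60 MPa, ρ = 1230 kg/m³
  magnesium alloy: σ_y = 242.0 MPa, ρ = 1830 kg/m³
  magnesium alloy: M = 8.50×10⁻³
  epoxy: M = 6.93×10⁻³
  alumina ceramic: M = 4.13×10⁻³
  nickel superalloy: M = 3.96×10⁻³
  molybdenum: M = 2.18×10⁻³
  bronze: M = 1.88×10⁻³
  brass: M = 1.42×10⁻³
Magnesium alloy ranks first.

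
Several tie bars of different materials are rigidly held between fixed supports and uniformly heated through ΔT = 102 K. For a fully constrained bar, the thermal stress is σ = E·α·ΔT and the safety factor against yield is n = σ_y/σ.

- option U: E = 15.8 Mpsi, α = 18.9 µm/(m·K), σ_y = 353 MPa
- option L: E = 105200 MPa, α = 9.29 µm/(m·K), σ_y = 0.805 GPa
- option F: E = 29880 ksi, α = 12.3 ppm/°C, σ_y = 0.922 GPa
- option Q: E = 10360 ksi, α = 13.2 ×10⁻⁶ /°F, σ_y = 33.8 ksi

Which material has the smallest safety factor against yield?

option Q

In consistent units (E in GPa, α in ×10⁻⁶/K, σ_y in MPa):
  option U: E = 108.9, α = 18.9, σ_y = 353.0 → σ = 210 MPa, n = 1.68
  option L: E = 105.2, α = 9.29, σ_y = 805.0 → σ = 99.7 MPa, n = 8.08
  option F: E = 206.0, α = 12.3, σ_y = 922.0 → σ = 258 MPa, n = 3.57
  option Q: E = 71.43, α = 23.8, σ_y = 233.0 → σ = 173 MPa, n = 1.35
Smallest n: option Q with n = 1.35.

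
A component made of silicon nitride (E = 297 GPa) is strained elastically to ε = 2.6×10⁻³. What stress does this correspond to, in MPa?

σ = E·ε = 297000 MPa × 2.6×10⁻³ = 772 MPa.

772 MPa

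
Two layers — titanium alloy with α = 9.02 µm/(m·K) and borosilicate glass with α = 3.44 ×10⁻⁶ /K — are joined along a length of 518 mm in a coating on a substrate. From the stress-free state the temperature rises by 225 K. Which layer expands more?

titanium alloy

α(titanium alloy) = 9.02×10⁻⁶/K vs α(borosilicate glass) = 3.44×10⁻⁶/K.
Higher α expands more for the same ΔT: titanium alloy.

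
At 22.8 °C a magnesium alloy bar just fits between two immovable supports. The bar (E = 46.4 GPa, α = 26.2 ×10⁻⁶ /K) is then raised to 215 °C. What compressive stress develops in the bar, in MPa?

ΔT = 192.2 K. Constrained thermal stress σ = E·α·ΔT = 46.40×10³ MPa × 26.2×10⁻⁶ × 192.2 = 234 MPa (compressive).

234 MPa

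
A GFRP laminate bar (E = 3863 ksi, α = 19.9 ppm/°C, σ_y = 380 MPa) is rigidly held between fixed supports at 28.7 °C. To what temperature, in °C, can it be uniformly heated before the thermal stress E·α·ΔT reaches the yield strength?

E = 3863 ksi = 26.63 GPa.
E·α·ΔT = 380.0 MPa ⇒ ΔT = 380.0 / (26.63×10³ × 19.9×10⁻⁶) = 716.9 K.
T = 28.7 + 716.9 = 745.6 °C.

746 °C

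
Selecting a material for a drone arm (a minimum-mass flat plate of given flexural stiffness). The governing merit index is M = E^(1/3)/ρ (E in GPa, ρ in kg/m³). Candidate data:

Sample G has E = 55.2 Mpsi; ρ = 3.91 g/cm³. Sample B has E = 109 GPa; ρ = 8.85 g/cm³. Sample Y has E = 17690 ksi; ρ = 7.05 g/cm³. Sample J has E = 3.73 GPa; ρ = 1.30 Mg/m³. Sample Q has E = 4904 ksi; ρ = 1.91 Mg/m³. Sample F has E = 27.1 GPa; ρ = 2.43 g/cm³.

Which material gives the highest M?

Convert each candidate to consistent units, then evaluate M:
  sample G: E = 380.6 GPa, ρ = 3910 kg/m³
  sample B: E = 109.0 GPa, ρ = 8850 kg/m³
  sample Y: E = 122.0 GPa, ρ = 7050 kg/m³
  sample J: E = 3.730 GPa, ρ = 1300 kg/m³
  sample Q: E = 33.81 GPa, ρ = 1910 kg/m³
  sample F: E = 27.10 GPa, ρ = 2430 kg/m³
  sample G: M = 1.85×10⁻³
  sample Q: M = 1.69×10⁻³
  sample F: M = 1.24×10⁻³
  sample J: M = 1.19×10⁻³
  sample Y: M = 0.703×10⁻³
  sample B: M = 0.540×10⁻³
Highest index: sample G.

sample G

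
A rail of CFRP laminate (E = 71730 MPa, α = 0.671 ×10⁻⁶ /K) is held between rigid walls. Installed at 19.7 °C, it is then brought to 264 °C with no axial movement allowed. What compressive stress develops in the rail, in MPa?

11.8 MPa

E = 71730 MPa = 71.73 GPa.
ΔT = 244.3 K. Constrained thermal stress σ = E·α·ΔT = 71.73×10³ MPa × 0.671×10⁻⁶ × 244.3 = 11.8 MPa (compressive).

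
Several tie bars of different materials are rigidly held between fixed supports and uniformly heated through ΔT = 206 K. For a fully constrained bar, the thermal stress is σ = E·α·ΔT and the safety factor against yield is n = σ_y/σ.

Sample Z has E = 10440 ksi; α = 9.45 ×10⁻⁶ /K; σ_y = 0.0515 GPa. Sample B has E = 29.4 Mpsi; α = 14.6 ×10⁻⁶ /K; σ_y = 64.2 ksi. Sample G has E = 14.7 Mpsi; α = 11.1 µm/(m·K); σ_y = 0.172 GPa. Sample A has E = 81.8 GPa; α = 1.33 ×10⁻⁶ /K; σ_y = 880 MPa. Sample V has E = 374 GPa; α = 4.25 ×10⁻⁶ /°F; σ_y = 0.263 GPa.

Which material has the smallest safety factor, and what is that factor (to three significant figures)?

With everything in SI (GPa, ×10⁻⁶/K, MPa):
  sample Z: E = 71.98, α = 9.45, σ_y = 51.50 → σ = 140 MPa, n = 0.368
  sample B: E = 202.7, α = 14.6, σ_y = 442.6 → σ = 610 MPa, n = 0.726
  sample G: E = 101.4, α = 11.1, σ_y = 172.0 → σ = 232 MPa, n = 0.742
  sample A: E = 81.80, α = 1.33, σ_y = 880.0 → σ = 22.4 MPa, n = 39.3
  sample V: E = 374.0, α = 7.65, σ_y = 263.0 → σ = 589 MPa, n = 0.446
Smallest n: sample Z with n = 0.368.

sample Z, n = 0.368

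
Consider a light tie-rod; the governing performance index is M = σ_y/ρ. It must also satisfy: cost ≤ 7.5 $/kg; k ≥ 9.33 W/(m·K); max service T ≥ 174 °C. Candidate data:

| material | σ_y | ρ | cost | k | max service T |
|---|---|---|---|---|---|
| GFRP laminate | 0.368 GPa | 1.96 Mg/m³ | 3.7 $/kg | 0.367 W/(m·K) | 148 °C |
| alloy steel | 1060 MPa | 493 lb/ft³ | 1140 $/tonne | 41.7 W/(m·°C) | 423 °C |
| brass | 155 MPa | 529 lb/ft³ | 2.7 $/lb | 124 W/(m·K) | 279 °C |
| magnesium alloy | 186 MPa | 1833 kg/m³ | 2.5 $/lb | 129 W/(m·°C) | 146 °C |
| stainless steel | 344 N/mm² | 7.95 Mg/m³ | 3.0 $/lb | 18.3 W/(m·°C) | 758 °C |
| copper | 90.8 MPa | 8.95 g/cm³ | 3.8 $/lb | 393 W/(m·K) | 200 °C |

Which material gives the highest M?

alloy steel

Screen on constraints: cost ≤ 7.5 $/kg; k ≥ 9.33 W/(m·K); max service T ≥ 174 °C. Survivors: alloy steel, brass, stainless steel.
In SI units:
  alloy steel: σ_y = 1060 MPa, ρ = 7897 kg/m³
  brass: σ_y = 155.0 MPa, ρ = 8474 kg/m³
  stainless steel: σ_y = 344.0 MPa, ρ = 7950 kg/m³
  alloy steel: M = 134 kN·m/kg
  stainless steel: M = 43.3 kN·m/kg
  brass: M = 18.3 kN·m/kg
Alloy steel has the largest M.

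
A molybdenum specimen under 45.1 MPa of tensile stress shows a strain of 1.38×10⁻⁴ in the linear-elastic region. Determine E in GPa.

E = σ/ε = 45.1 MPa / 1.38×10⁻⁴ = 326800 MPa = 327 GPa.

327 GPa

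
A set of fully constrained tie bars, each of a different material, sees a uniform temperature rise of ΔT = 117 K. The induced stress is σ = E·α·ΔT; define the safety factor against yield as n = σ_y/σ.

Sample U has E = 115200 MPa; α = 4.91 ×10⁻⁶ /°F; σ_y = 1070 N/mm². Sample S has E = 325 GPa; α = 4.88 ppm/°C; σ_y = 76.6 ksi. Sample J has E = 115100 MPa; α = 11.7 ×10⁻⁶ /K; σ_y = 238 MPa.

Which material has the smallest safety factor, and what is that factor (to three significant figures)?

With everything in SI (GPa, ×10⁻⁶/K, MPa):
  sample U: E = 115.2, α = 8.84, σ_y = 1070 → σ = 119 MPa, n = 8.98
  sample S: E = 325.0, α = 4.88, σ_y = 528.1 → σ = 186 MPa, n = 2.85
  sample J: E = 115.1, α = 11.7, σ_y = 238.0 → σ = 158 MPa, n = 1.51
Sample J has the lowest safety factor, n = 1.51.

sample J, n = 1.51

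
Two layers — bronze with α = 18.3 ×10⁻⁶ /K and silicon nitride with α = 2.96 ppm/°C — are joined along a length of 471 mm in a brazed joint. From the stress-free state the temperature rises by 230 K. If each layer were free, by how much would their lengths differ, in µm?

1660 µm

Δα = |18.3 − 2.96|×10⁻⁶/K = 15.3×10⁻⁶/K.
ΔL_mismatch = Δα·L·ΔT = 15.3×10⁻⁶ × 471.0 mm × 230.0 K = 1660 µm.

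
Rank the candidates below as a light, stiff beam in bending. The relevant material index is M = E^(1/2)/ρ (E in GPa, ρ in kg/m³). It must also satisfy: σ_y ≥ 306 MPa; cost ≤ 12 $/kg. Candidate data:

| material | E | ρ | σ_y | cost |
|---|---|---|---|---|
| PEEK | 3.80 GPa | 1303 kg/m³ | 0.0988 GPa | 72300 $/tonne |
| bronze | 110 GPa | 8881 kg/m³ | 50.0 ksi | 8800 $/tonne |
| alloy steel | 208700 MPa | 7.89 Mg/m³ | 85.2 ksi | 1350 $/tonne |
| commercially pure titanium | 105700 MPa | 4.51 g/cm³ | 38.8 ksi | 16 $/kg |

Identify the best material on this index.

alloy steel

Screen on constraints: σ_y ≥ 306 MPa; cost ≤ 12 $/kg. Survivors: bronze, alloy steel.
Convert each candidate to consistent units, then evaluate M:
  bronze: E = 110.0 GPa, ρ = 8881 kg/m³
  alloy steel: E = 208.7 GPa, ρ = 7890 kg/m³
  alloy steel: M = 1.83×10⁻³
  bronze: M = 1.18×10⁻³
The maximum is for alloy steel.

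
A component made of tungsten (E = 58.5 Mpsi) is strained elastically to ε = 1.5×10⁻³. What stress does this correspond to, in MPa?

E = 58.5 Mpsi = 403.3 GPa.
σ = E·ε = 403300 MPa × 1.5×10⁻³ = 605 MPa.

605 MPa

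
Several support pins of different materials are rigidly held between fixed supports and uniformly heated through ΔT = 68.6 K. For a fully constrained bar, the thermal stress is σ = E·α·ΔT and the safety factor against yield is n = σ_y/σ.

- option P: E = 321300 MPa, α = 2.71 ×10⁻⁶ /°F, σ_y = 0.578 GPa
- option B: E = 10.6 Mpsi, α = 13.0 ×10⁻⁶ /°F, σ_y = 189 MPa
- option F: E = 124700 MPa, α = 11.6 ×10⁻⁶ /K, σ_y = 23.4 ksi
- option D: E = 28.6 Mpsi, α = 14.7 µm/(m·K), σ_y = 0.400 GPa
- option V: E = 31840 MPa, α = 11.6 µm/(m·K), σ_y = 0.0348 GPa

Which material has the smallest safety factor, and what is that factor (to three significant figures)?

Per material, after unit conversion:
  option P: E = 321.3, α = 4.88, σ_y = 578.0 → σ = 108 MPa, n = 5.38
  option B: E = 73.08, α = 23.4, σ_y = 189.0 → σ = 117 MPa, n = 1.61
  option F: E = 124.7, α = 11.6, σ_y = 161.3 → σ = 99.2 MPa, n = 1.63
  option D: E = 197.2, α = 14.7, σ_y = 400.0 → σ = 199 MPa, n = 2.01
  option V: E = 31.84, α = 11.6, σ_y = 34.80 → σ = 25.3 MPa, n = 1.37
The minimum is option V at n = 1.37.

option V, n = 1.37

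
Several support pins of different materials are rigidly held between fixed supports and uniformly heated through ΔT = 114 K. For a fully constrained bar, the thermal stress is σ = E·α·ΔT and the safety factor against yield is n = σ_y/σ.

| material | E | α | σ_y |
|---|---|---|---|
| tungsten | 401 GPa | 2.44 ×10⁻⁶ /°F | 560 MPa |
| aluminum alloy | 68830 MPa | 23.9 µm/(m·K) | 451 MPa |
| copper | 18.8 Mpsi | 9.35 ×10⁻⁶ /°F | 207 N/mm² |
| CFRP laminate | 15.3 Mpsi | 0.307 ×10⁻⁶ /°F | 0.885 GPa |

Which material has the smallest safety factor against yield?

Per material, after unit conversion:
  tungsten: E = 401.0, α = 4.39, σ_y = 560.0 → σ = 201 MPa, n = 2.79
  aluminum alloy: E = 68.83, α = 23.9, σ_y = 451.0 → σ = 188 MPa, n = 2.40
  copper: E = 129.6, α = 16.8, σ_y = 207.0 → σ = 249 MPa, n = 0.832
  CFRP laminate: E = 105.5, α = 0.553, σ_y = 885.0 → σ = 6.65 MPa, n = 133
Copper has the lowest safety factor, n = 0.832.

copper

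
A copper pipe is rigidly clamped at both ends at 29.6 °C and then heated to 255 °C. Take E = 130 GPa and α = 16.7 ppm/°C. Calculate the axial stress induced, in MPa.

489 MPa

ΔT = 225.4 K. Constrained thermal stress σ = E·α·ΔT = 130.0×10³ MPa × 16.7×10⁻⁶ × 225.4 = 489 MPa (compressive).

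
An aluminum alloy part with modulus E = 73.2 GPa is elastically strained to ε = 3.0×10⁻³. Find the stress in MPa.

σ = E·ε = 73200 MPa × 3.0×10⁻³ = 220 MPa.

220 MPa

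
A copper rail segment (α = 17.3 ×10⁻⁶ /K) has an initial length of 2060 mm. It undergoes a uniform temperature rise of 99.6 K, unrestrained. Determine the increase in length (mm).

3.55 mm

ΔL = α·L₀·ΔT = 17.3×10⁻⁶ × 2060 mm × 99.60 K = 3.55 mm.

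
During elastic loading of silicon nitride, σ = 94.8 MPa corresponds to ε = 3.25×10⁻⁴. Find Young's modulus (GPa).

E = σ/ε = 94.8 MPa / 3.25×10⁻⁴ = 291700 MPa = 292 GPa.

292 GPa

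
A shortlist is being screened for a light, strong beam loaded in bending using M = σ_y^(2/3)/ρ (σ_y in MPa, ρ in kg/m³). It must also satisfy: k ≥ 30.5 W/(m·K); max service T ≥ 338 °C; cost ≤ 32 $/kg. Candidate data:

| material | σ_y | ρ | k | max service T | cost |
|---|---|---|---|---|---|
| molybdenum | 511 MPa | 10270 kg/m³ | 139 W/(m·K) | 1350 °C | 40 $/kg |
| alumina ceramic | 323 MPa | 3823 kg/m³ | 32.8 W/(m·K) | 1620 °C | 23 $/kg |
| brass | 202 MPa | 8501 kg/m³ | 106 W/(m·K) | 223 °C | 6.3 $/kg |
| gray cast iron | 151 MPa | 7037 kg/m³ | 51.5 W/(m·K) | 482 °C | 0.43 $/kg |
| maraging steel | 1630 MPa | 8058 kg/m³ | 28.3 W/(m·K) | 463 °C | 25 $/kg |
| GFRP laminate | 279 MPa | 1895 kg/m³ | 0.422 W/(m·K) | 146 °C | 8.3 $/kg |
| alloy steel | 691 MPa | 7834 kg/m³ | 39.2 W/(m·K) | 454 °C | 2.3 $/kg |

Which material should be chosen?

Screen on constraints: k ≥ 30.5 W/(m·K); max service T ≥ 338 °C; cost ≤ 32 $/kg. Survivors: alumina ceramic, gray cast iron, alloy steel.
Evaluate M for each candidate:
  alumina ceramic: M = 12.3×10⁻³
  alloy steel: M = 9.98×10⁻³
  gray cast iron: M = 4.03×10⁻³
The maximum is for alumina ceramic.

alumina ceramic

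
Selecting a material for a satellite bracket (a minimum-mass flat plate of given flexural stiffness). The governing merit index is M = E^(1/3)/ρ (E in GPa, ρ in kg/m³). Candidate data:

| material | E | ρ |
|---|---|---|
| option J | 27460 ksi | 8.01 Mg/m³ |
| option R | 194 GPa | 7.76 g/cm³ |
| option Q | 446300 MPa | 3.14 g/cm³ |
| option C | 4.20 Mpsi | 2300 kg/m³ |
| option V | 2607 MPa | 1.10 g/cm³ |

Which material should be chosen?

option Q

Putting every candidate on a common basis:
  option J: E = 189.3 GPa, ρ = 8010 kg/m³
  option R: E = 194.0 GPa, ρ = 7760 kg/m³
  option Q: E = 446.3 GPa, ρ = 3140 kg/m³
  option C: E = 28.96 GPa, ρ = 2300 kg/m³
  option V: E = 2.607 GPa, ρ = 1100 kg/m³
  option Q: M = 2.43×10⁻³
  option C: M = 1.34×10⁻³
  option V: M = 1.25×10⁻³
  option R: M = 0.746×10⁻³
  option J: M = 0.717×10⁻³
Highest index: option Q.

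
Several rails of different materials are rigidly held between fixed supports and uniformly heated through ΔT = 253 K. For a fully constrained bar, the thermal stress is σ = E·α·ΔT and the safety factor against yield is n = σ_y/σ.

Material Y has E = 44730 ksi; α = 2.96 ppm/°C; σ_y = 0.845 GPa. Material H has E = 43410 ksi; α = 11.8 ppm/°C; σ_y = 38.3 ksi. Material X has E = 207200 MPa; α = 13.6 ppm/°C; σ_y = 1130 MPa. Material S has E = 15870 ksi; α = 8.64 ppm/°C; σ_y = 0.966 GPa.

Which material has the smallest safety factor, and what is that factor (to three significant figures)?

Per material, after unit conversion:
  material Y: E = 308.4, α = 2.96, σ_y = 845.0 → σ = 231 MPa, n = 3.66
  material H: E = 299.3, α = 11.8, σ_y = 264.1 → σ = 894 MPa, n = 0.296
  material X: E = 207.2, α = 13.6, σ_y = 1130 → σ = 713 MPa, n = 1.58
  material S: E = 109.4, α = 8.64, σ_y = 966.0 → σ = 239 MPa, n = 4.04
Smallest n: material H with n = 0.296.

material H, n = 0.296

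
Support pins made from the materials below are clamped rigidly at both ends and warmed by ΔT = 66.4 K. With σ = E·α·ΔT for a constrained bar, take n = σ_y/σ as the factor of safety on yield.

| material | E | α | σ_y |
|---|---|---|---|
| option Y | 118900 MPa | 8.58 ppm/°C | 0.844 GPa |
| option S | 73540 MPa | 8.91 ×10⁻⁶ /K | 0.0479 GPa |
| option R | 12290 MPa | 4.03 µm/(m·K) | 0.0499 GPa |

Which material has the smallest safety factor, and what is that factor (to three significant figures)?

option S, n = 1.10

Converting E to GPa, α to ×10⁻⁶/K, σ_y to MPa, then σ and n for each:
  option Y: E = 118.9, α = 8.58, σ_y = 844.0 → σ = 67.7 MPa, n = 12.5
  option S: E = 73.54, α = 8.91, σ_y = 47.90 → σ = 43.5 MPa, n = 1.10
  option R: E = 12.29, α = 4.03, σ_y = 49.90 → σ = 3.29 MPa, n = 15.2
Option S has the lowest safety factor, n = 1.10.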